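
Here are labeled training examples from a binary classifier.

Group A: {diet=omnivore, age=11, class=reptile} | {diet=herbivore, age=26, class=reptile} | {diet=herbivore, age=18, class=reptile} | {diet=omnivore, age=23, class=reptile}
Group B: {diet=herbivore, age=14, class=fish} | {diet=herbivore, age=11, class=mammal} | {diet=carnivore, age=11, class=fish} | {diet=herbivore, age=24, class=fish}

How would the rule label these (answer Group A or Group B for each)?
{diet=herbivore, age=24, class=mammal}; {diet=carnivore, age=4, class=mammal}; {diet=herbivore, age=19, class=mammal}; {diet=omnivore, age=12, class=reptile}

Checking candidate rules against both groups, what survives is: class is reptile.
{diet=herbivore, age=24, class=mammal}: class is mammal, lacks this property → Group B.
{diet=carnivore, age=4, class=mammal}: class is mammal, lacks this property → Group B.
{diet=herbivore, age=19, class=mammal}: class is mammal, lacks this property → Group B.
{diet=omnivore, age=12, class=reptile}: class is reptile, has this property → Group A.

Group B, Group B, Group B, Group A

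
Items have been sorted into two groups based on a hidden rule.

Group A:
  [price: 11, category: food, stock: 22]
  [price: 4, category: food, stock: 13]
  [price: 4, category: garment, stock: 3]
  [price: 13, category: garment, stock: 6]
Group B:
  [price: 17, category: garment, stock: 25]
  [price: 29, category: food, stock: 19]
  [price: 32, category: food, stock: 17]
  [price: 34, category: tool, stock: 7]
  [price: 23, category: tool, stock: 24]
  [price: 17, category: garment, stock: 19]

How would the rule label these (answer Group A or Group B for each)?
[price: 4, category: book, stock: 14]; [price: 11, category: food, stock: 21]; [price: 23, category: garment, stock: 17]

Group A, Group A, Group B

A rule that fits every label: price ≤ 13 — true of each 'Group A' example, false of each 'Group B' one.
[price: 4, category: book, stock: 14]: Group A (price = 4).
[price: 11, category: food, stock: 21]: Group A (price = 11).
[price: 23, category: garment, stock: 17]: Group B (price = 23).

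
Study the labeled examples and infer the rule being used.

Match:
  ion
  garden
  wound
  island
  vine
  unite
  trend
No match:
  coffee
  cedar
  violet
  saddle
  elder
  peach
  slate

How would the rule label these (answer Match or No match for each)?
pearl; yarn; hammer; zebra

Looking at the examples, the only property every 'Match' case has and every 'No match' case lacks is: contains 'n'.
No match: pearl, since no 'n'. Match: yarn, since has 'n'. No match: hammer, since no 'n'. No match: zebra, since no 'n'.

No match, Match, No match, No match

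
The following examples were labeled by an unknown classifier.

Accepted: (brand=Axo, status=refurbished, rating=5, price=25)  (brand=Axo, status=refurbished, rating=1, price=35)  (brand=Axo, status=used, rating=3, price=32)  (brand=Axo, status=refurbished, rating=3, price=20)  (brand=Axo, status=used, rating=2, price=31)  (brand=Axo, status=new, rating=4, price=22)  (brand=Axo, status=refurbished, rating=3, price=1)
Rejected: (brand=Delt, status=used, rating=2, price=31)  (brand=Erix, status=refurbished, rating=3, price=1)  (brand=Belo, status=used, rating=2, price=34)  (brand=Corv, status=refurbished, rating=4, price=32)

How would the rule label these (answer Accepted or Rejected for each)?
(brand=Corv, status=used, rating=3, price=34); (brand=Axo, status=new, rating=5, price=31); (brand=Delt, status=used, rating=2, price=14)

Rejected, Accepted, Rejected

'Accepted' ⟺ brand is Axo.
Rejected: (brand=Corv, status=used, rating=3, price=34), since brand is Corv. Accepted: (brand=Axo, status=new, rating=5, price=31), since brand is Axo. Rejected: (brand=Delt, status=used, rating=2, price=14), since brand is Delt.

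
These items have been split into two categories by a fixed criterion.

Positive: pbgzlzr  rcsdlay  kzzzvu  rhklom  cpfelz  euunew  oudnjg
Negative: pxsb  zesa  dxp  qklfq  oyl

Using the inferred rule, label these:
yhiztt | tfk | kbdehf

Positive, Negative, Positive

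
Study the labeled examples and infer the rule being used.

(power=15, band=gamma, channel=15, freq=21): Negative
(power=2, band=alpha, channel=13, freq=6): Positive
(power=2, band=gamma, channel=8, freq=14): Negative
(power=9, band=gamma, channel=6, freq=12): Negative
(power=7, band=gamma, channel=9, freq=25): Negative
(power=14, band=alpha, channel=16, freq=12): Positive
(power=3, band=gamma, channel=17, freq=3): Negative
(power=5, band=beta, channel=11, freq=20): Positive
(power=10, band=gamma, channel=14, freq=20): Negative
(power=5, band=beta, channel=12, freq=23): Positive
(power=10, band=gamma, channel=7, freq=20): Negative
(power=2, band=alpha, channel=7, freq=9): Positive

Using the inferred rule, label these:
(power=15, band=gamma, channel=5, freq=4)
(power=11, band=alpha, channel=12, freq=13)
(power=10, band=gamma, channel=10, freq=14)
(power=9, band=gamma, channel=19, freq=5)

Negative, Positive, Negative, Negative

A rule that fits every label: band is not gamma — true of each 'Positive' example, false of each 'Negative' one.
(power=15, band=gamma, channel=5, freq=4): band is gamma — doesn't match, so Negative. (power=11, band=alpha, channel=12, freq=13): band is alpha — has this property, so Positive. (power=10, band=gamma, channel=10, freq=14): band is gamma — doesn't match, so Negative. (power=9, band=gamma, channel=19, freq=5): band is gamma — doesn't match, so Negative.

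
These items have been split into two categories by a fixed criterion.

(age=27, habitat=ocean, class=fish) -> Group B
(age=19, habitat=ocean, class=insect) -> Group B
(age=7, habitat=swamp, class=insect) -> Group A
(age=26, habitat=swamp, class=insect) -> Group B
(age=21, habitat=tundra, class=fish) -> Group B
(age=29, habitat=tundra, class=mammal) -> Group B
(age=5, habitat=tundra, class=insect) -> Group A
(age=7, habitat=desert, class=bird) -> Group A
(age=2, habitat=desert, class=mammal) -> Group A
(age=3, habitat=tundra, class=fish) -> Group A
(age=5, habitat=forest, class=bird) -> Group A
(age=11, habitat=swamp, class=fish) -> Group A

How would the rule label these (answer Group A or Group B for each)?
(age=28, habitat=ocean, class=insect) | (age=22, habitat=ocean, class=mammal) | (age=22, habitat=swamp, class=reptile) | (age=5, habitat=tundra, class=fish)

The rule appears to be: age ≤ 11.
(age=28, habitat=ocean, class=insect): age = 28 — doesn't match, so Group B. (age=22, habitat=ocean, class=mammal): age = 22 — doesn't match, so Group B. (age=22, habitat=swamp, class=reptile): age = 22 — doesn't match, so Group B. (age=5, habitat=tundra, class=fish): age = 5 — has this property, so Group A.

Group B, Group B, Group B, Group A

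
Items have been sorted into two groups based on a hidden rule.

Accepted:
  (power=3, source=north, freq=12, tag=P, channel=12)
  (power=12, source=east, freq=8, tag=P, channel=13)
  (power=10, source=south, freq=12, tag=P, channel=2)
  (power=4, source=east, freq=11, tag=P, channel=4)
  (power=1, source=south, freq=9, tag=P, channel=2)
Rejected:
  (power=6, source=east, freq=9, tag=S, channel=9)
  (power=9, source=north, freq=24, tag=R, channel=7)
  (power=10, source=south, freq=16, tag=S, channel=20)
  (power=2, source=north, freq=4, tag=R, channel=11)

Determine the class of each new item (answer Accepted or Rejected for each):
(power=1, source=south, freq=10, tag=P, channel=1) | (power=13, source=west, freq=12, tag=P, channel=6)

One predicate separates the groups cleanly: tag is P.
(power=1, source=south, freq=10, tag=P, channel=1) → tag is P → Accepted. (power=13, source=west, freq=12, tag=P, channel=6) → tag is P → Accepted.

Accepted, Accepted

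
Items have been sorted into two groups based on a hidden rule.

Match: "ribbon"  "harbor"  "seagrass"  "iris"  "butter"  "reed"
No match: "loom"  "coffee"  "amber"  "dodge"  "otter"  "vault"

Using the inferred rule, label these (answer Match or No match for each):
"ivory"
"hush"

No match, No match

One predicate separates the groups cleanly: even length AND contains 'r'.
No match: "ivory", since length 5, has 'r'.
No match: "hush", since length 4, no 'r'.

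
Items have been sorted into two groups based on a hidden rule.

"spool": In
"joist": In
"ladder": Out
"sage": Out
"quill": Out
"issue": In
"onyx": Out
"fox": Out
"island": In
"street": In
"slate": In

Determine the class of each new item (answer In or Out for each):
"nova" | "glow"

Out, Out

The simplest hypothesis consistent with all the labels is: length ≥ 5 AND contains 's'.
"nova": length 4, no 's' — fails this test, so Out. "glow": length 4, no 's' — fails this test, so Out.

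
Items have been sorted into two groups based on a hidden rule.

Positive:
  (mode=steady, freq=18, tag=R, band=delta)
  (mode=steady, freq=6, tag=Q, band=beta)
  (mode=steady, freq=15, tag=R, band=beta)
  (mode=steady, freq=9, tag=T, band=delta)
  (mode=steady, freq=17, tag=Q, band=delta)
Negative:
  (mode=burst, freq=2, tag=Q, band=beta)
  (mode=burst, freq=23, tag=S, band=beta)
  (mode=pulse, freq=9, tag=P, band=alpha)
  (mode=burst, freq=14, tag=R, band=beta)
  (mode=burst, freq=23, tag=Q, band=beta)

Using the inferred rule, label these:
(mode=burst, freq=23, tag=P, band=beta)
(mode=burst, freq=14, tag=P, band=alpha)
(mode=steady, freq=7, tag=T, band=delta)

A rule that fits every label: mode is steady — true of each 'Positive' example, false of each 'Negative' one.

Negative, Negative, Positive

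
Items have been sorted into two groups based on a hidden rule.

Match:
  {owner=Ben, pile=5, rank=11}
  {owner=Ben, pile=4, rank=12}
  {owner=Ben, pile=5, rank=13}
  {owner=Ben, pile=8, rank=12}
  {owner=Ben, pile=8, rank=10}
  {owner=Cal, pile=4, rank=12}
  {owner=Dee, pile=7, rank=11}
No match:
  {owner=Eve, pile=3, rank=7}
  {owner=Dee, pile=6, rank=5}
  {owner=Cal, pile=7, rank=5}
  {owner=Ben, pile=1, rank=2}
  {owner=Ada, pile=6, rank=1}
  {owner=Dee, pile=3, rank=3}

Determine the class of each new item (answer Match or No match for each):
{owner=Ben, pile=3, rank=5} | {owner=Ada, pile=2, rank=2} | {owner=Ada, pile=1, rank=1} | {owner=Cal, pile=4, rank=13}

No match, No match, No match, Match

'Match' ⟺ rank ≥ 10.
{owner=Ben, pile=3, rank=5} → rank = 5 → No match. {owner=Ada, pile=2, rank=2} → rank = 2 → No match. {owner=Ada, pile=1, rank=1} → rank = 1 → No match. {owner=Cal, pile=4, rank=13} → rank = 13 → Match.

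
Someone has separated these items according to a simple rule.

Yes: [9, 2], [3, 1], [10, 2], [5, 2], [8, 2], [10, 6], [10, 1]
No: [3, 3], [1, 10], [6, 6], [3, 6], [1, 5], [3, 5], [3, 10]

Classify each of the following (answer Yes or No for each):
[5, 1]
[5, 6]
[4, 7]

Yes, No, No

Checking candidate rules against both groups, what survives is: first > second.
[5, 1]: 5 > 1 — fits, so Yes. [5, 6]: 5 < 6 — lacks this property, so No. [4, 7]: 4 < 7 — lacks this property, so No.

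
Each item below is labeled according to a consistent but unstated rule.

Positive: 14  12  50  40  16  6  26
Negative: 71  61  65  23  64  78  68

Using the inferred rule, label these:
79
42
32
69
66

The distinguishing property — even AND at most 50 — holds for all the 'Positive' cases and none of the 'Negative' cases.
79: 79 is odd, 79 > 50, lacks this property → Negative.
42: 42 is even, 42 ≤ 50, fits → Positive.
32: 32 is even, 32 ≤ 50, fits → Positive.
69: 69 is odd, 69 > 50, lacks this property → Negative.
66: 66 is even, 66 > 50, lacks this property → Negative.

Negative, Positive, Positive, Negative, Negative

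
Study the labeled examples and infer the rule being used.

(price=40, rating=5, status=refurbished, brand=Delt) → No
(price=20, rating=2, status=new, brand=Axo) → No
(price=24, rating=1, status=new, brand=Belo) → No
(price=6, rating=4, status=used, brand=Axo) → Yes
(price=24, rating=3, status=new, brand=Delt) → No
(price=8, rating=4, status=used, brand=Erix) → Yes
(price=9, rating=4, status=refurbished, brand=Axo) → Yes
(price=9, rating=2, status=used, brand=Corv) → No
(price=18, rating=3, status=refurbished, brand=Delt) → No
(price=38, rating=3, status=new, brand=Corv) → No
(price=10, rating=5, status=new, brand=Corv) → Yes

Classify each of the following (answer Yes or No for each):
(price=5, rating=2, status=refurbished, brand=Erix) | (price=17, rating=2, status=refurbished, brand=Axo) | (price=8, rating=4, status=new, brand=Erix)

No, No, Yes

One predicate separates the groups cleanly: price ≤ 10 AND rating ≥ 3.
(price=5, rating=2, status=refurbished, brand=Erix): price = 5, rating = 2, does not satisfy this → No. (price=17, rating=2, status=refurbished, brand=Axo): price = 17, rating = 2, does not satisfy this → No. (price=8, rating=4, status=new, brand=Erix): price = 8, rating = 4, satisfies this → Yes.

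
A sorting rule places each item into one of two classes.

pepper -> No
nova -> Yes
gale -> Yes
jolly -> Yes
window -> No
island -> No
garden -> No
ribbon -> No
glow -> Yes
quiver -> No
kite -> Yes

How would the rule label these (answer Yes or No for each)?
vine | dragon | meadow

Yes, No, No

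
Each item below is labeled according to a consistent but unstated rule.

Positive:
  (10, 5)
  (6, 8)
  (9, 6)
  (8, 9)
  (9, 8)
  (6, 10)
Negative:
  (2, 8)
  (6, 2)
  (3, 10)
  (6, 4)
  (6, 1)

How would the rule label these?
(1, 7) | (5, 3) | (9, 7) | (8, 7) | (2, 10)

Negative, Negative, Positive, Positive, Negative

The pattern is that an item is 'Positive' exactly when: sum ≥ 14.
(1, 7) — 1+7 = 8, hence Negative.
(5, 3) — 5+3 = 8, hence Negative.
(9, 7) — 9+7 = 16, hence Positive.
(8, 7) — 8+7 = 15, hence Positive.
(2, 10) — 2+10 = 12, hence Negative.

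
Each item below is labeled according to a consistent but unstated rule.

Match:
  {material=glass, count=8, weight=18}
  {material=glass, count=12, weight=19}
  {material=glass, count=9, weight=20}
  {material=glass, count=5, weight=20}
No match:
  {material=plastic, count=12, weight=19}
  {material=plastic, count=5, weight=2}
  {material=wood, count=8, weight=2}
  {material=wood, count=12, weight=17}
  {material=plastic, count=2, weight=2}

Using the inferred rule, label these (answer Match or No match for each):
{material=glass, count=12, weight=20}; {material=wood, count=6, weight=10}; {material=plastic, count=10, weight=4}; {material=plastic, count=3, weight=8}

Match, No match, No match, No match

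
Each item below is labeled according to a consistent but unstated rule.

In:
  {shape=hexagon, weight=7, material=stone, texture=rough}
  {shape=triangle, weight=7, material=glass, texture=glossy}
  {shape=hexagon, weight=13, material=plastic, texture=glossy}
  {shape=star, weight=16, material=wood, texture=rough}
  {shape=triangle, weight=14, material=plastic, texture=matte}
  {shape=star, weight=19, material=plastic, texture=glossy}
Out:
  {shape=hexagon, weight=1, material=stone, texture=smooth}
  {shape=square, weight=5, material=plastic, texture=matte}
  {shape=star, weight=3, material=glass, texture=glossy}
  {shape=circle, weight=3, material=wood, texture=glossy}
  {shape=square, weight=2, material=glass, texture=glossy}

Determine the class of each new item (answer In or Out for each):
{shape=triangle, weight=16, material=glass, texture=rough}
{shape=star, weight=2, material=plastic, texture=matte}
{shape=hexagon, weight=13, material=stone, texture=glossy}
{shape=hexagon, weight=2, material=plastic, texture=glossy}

In, Out, In, Out

Every 'In' example satisfies: weight ≥ 7. None of the 'Out' examples do.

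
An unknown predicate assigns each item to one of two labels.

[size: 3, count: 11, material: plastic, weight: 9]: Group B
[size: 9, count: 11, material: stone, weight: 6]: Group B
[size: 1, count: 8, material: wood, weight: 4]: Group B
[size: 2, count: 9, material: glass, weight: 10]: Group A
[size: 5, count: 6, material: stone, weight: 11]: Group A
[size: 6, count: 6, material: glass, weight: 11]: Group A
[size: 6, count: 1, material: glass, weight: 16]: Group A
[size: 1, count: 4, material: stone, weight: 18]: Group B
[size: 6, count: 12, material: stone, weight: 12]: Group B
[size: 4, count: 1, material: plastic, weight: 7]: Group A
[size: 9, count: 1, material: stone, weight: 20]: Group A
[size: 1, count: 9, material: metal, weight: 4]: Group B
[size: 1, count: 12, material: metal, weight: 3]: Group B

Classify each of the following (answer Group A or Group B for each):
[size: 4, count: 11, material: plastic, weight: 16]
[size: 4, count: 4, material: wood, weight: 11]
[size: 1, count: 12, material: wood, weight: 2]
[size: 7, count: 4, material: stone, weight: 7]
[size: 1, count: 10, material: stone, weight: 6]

One predicate separates the groups cleanly: size ≥ 2 AND count ≤ 9.

Group B, Group A, Group B, Group A, Group B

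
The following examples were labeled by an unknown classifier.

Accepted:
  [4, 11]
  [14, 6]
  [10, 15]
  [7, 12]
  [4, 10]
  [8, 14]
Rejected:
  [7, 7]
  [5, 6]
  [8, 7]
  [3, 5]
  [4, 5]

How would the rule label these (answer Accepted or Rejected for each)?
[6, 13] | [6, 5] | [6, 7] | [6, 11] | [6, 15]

Accepted, Rejected, Rejected, Accepted, Accepted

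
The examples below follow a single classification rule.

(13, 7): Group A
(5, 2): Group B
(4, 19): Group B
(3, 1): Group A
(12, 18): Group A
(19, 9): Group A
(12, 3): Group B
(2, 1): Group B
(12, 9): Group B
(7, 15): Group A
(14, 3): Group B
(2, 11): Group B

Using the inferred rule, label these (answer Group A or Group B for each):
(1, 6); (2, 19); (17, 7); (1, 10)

The rule appears to be: sum is even.
(1, 6): 1+6 = 7 — fails this test, so Group B. (2, 19): 2+19 = 21 — fails this test, so Group B. (17, 7): 17+7 = 24 — fits, so Group A. (1, 10): 1+10 = 11 — fails this test, so Group B.

Group B, Group B, Group A, Group B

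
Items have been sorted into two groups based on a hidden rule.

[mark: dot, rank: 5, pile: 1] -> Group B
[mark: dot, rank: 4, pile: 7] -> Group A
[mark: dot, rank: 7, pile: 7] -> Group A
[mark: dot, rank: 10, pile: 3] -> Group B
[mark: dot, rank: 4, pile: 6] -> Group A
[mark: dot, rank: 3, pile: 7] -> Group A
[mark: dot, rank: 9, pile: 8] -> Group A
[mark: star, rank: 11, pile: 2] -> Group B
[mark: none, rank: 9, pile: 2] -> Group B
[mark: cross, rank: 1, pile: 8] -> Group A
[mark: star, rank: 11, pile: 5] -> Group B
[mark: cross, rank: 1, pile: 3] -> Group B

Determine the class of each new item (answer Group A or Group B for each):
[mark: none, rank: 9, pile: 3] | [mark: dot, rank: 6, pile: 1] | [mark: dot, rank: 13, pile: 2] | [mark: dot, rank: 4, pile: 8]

Group B, Group B, Group B, Group A

One predicate separates the groups cleanly: pile ≥ 6.
[mark: none, rank: 9, pile: 3]: pile = 3 — does not satisfy this, so Group B.
[mark: dot, rank: 6, pile: 1]: pile = 1 — does not satisfy this, so Group B.
[mark: dot, rank: 13, pile: 2]: pile = 2 — does not satisfy this, so Group B.
[mark: dot, rank: 4, pile: 8]: pile = 8 — meets the rule, so Group A.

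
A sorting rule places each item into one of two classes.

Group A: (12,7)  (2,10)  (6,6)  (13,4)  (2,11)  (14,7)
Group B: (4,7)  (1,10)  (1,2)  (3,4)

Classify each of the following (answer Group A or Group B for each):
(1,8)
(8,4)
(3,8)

Group B, Group A, Group B

The simplest hypothesis consistent with all the labels is: sum ≥ 12.
(1,8) — 1+8 = 9, hence Group B.
(8,4) — 8+4 = 12, hence Group A.
(3,8) — 3+8 = 11, hence Group B.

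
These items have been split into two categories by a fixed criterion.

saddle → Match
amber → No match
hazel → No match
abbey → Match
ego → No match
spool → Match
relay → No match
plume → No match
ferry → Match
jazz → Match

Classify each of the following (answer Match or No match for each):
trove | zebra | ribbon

The simplest hypothesis consistent with all the labels is: has a double letter.

No match, No match, Match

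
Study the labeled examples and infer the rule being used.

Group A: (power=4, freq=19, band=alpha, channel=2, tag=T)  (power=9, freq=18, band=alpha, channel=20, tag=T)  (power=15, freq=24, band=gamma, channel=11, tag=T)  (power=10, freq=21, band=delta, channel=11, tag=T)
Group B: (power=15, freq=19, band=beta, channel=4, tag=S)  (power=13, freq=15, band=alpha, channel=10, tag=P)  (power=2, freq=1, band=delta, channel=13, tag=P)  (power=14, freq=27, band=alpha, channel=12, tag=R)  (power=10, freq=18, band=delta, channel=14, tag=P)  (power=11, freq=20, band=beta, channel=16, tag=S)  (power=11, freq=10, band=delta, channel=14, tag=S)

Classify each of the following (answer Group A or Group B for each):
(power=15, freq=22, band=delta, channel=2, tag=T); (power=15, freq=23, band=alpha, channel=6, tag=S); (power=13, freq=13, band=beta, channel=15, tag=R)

Rule: tag is T. This holds for each 'Group A' example and fails for each 'Group B' one.

Group A, Group B, Group B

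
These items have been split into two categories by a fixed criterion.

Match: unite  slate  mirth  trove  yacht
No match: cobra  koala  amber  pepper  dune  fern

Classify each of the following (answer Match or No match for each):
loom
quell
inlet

No match, No match, Match

Looking at the examples, the only property every 'Match' case has and every 'No match' case lacks is: contains 't'.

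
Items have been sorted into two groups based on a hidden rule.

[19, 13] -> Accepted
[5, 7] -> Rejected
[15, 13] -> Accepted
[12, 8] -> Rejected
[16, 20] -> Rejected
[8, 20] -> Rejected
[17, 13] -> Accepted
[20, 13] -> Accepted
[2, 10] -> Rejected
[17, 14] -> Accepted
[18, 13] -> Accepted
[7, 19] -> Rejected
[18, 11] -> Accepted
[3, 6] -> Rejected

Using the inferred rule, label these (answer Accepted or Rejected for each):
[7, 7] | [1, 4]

Rejected, Rejected

'Accepted' ⟺ first > second AND sum ≥ 26.
Rejected: [7, 7], since 7 = 7, 7+7 = 14.
Rejected: [1, 4], since 1 < 4, 1+4 = 5.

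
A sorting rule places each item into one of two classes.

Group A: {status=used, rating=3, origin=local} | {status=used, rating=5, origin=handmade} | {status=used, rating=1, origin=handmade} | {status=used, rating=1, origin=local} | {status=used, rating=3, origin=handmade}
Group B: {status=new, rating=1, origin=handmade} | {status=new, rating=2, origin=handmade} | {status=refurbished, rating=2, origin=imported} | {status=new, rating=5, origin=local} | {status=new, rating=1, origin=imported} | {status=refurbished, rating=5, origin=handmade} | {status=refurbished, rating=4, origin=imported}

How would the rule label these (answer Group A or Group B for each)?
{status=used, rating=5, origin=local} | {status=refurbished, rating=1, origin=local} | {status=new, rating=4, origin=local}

Group A, Group B, Group B

One predicate separates the groups cleanly: status is used.
{status=used, rating=5, origin=local} → status is used → Group A. {status=refurbished, rating=1, origin=local} → status is refurbished → Group B. {status=new, rating=4, origin=local} → status is new → Group B.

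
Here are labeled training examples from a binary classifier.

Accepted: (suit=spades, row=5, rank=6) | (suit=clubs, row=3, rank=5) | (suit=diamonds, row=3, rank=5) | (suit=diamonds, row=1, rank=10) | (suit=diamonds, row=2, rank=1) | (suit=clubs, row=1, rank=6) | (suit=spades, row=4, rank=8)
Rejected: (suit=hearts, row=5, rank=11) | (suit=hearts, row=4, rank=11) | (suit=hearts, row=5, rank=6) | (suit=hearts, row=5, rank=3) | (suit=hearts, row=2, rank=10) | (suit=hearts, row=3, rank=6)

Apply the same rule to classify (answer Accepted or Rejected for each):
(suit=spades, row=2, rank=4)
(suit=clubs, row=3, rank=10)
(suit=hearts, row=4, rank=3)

Accepted, Accepted, Rejected

The classifier is using: suit is not hearts.
(suit=spades, row=2, rank=4) → suit is spades → Accepted. (suit=clubs, row=3, rank=10) → suit is clubs → Accepted. (suit=hearts, row=4, rank=3) → suit is hearts → Rejected.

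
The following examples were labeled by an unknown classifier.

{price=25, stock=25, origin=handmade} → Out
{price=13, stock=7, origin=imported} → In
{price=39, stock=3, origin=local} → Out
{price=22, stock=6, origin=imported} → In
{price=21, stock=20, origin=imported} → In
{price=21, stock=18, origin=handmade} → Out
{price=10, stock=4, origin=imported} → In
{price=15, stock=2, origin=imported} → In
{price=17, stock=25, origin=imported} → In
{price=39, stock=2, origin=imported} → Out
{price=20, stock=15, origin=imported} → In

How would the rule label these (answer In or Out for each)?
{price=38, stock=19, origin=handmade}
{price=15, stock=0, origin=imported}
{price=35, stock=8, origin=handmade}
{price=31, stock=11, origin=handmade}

Out, In, Out, Out

The common property of the 'In' items is: origin is imported AND price ≤ 22. No 'Out' item has it.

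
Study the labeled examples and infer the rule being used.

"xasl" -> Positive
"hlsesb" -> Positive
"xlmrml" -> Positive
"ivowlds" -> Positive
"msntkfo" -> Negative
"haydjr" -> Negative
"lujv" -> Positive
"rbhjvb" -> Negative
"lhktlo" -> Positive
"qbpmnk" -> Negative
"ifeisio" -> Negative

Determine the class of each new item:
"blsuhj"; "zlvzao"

Comparing the two groups points to one rule — contains 'l'.
Positive: "blsuhj", since has 'l'. Positive: "zlvzao", since has 'l'.

Positive, Positive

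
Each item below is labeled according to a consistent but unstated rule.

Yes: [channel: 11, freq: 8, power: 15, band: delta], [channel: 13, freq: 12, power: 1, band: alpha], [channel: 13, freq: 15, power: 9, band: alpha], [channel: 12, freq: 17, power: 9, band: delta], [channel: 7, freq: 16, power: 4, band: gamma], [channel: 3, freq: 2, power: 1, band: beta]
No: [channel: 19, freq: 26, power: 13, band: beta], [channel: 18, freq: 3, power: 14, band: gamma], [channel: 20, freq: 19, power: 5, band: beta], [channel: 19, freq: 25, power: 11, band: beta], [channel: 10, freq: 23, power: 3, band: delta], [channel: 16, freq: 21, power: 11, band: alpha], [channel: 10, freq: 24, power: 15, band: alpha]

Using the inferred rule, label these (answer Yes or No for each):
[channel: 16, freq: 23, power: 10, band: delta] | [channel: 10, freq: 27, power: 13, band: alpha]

One predicate separates the groups cleanly: freq ≤ 17 AND channel ≤ 13.
[channel: 16, freq: 23, power: 10, band: delta]: freq = 23, channel = 16, does not fit → No. [channel: 10, freq: 27, power: 13, band: alpha]: freq = 27, channel = 10, does not fit → No.

No, No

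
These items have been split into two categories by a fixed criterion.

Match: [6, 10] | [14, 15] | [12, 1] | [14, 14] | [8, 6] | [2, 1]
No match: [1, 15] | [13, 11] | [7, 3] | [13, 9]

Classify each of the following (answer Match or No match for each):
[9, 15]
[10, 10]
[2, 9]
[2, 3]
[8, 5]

No match, Match, Match, Match, Match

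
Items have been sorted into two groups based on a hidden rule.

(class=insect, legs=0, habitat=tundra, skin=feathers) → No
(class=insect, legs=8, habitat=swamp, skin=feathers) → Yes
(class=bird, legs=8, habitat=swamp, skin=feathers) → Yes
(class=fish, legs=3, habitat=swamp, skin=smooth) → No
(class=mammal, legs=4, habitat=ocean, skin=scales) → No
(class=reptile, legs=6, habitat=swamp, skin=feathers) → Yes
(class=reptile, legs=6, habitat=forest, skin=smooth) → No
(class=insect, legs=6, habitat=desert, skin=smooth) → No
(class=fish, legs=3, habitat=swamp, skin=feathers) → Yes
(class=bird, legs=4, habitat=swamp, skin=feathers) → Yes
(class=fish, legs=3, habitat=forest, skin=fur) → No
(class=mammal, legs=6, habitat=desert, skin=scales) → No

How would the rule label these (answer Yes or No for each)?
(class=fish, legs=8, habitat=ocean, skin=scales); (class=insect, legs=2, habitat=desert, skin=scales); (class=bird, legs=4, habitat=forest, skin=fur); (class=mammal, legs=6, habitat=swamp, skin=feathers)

The simplest hypothesis consistent with all the labels is: skin is feathers AND habitat is swamp.
(class=fish, legs=8, habitat=ocean, skin=scales): skin is scales, habitat is ocean — lacks this property, so No. (class=insect, legs=2, habitat=desert, skin=scales): skin is scales, habitat is desert — lacks this property, so No. (class=bird, legs=4, habitat=forest, skin=fur): skin is fur, habitat is forest — lacks this property, so No. (class=mammal, legs=6, habitat=swamp, skin=feathers): skin is feathers, habitat is swamp — satisfies this, so Yes.

No, No, No, Yes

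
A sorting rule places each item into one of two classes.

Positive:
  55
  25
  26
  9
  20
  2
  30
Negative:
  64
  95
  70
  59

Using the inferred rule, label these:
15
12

'Positive' ⟺ at most 55.
15: 15 ≤ 55, has this property → Positive. 12: 12 ≤ 55, has this property → Positive.

Positive, Positive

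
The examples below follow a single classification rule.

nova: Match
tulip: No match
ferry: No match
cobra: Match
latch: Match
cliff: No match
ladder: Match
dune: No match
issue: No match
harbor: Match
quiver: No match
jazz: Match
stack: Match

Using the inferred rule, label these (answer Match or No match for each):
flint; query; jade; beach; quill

Comparing the two groups points to one rule — contains 'a'.
flint → no 'a' → No match. query → no 'a' → No match. jade → has 'a' → Match. beach → has 'a' → Match. quill → no 'a' → No match.

No match, No match, Match, Match, No match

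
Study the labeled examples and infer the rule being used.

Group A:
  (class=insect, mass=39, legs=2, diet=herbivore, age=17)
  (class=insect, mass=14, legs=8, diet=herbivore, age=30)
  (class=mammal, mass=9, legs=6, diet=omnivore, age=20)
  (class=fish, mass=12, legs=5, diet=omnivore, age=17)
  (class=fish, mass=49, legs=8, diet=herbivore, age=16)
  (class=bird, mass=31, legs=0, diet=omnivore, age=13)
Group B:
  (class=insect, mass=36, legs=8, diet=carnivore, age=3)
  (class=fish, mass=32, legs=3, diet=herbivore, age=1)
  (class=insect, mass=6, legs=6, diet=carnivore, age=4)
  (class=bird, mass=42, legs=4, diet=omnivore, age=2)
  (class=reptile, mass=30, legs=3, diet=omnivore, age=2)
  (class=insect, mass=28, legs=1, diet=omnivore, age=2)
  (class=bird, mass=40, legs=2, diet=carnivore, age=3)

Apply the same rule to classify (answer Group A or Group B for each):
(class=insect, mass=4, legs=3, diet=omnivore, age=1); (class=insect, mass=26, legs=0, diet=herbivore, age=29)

Group B, Group A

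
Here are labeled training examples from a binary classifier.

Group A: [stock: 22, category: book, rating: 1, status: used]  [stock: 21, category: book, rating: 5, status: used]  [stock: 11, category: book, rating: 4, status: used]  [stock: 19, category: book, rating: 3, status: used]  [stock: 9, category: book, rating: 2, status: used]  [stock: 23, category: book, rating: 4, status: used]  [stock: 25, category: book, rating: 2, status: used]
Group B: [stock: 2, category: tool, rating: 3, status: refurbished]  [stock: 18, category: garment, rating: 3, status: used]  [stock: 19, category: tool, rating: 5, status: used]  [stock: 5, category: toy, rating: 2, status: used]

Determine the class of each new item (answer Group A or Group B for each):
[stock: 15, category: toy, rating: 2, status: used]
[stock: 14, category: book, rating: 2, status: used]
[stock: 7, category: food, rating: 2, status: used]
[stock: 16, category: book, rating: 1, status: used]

One predicate separates the groups cleanly: category is book.
[stock: 15, category: toy, rating: 2, status: used]: category is toy — doesn't match, so Group B. [stock: 14, category: book, rating: 2, status: used]: category is book — checks out, so Group A. [stock: 7, category: food, rating: 2, status: used]: category is food — doesn't match, so Group B. [stock: 16, category: book, rating: 1, status: used]: category is book — checks out, so Group A.

Group B, Group A, Group B, Group A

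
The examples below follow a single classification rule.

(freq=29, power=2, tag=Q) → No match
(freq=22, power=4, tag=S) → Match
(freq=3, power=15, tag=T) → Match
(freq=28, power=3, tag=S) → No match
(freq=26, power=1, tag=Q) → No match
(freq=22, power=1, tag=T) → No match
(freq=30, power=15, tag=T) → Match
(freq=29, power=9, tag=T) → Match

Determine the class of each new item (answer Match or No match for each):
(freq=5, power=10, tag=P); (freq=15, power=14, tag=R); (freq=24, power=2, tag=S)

Match, Match, No match

'Match' ⟺ power ≥ 4.
(freq=5, power=10, tag=P): power = 10 — has this property, so Match. (freq=15, power=14, tag=R): power = 14 — has this property, so Match. (freq=24, power=2, tag=S): power = 2 — does not satisfy this, so No match.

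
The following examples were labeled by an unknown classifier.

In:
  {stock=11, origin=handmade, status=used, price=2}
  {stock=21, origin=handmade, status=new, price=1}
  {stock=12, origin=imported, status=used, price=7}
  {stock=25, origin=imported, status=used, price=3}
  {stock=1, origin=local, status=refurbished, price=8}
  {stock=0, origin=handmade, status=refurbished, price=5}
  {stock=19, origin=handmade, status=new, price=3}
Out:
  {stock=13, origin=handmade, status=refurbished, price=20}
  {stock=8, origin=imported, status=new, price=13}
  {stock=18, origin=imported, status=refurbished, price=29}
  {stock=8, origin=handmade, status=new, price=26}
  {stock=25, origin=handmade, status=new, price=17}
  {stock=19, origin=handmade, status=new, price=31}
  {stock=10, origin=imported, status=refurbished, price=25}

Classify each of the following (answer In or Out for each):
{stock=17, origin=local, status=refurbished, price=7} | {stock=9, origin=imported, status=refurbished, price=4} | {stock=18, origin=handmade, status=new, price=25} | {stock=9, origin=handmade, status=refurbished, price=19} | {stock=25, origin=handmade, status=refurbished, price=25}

In, In, Out, Out, Out

The common property of the 'In' items is: price ≤ 8. No 'Out' item has it.
{stock=17, origin=local, status=refurbished, price=7}: In (price = 7). {stock=9, origin=imported, status=refurbished, price=4}: In (price = 4). {stock=18, origin=handmade, status=new, price=25}: Out (price = 25). {stock=9, origin=handmade, status=refurbished, price=19}: Out (price = 19). {stock=25, origin=handmade, status=refurbished, price=25}: Out (price = 25).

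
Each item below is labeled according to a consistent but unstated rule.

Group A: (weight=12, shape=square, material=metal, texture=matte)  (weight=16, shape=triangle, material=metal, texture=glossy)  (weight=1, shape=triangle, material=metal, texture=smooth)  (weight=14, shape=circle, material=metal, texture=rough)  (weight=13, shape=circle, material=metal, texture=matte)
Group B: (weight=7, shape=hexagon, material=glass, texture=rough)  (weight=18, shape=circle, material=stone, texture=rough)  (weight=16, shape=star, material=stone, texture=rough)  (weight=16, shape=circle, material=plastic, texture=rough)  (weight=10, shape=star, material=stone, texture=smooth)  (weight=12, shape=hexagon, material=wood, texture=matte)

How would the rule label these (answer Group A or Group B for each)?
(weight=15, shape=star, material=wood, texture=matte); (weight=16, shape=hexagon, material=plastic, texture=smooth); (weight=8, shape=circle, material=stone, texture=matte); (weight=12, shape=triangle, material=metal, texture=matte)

Group B, Group B, Group B, Group A

A rule that fits every label: material is metal — true of each 'Group A' example, false of each 'Group B' one.
(weight=15, shape=star, material=wood, texture=matte): material is wood, does not satisfy this → Group B.
(weight=16, shape=hexagon, material=plastic, texture=smooth): material is plastic, does not satisfy this → Group B.
(weight=8, shape=circle, material=stone, texture=matte): material is stone, does not satisfy this → Group B.
(weight=12, shape=triangle, material=metal, texture=matte): material is metal, checks out → Group A.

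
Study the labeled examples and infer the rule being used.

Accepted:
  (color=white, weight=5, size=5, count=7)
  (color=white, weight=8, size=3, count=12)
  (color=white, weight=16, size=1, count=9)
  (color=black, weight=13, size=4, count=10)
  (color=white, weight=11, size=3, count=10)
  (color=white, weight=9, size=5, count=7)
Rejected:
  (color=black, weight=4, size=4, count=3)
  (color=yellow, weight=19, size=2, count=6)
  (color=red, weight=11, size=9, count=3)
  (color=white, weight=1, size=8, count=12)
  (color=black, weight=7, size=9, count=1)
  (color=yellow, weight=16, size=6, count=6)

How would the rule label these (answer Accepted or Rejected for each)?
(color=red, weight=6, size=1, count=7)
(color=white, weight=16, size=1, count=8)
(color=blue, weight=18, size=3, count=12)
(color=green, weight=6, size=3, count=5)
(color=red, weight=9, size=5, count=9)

The simplest hypothesis consistent with all the labels is: size ≤ 5 AND count ≥ 7.

Accepted, Accepted, Accepted, Rejected, Accepted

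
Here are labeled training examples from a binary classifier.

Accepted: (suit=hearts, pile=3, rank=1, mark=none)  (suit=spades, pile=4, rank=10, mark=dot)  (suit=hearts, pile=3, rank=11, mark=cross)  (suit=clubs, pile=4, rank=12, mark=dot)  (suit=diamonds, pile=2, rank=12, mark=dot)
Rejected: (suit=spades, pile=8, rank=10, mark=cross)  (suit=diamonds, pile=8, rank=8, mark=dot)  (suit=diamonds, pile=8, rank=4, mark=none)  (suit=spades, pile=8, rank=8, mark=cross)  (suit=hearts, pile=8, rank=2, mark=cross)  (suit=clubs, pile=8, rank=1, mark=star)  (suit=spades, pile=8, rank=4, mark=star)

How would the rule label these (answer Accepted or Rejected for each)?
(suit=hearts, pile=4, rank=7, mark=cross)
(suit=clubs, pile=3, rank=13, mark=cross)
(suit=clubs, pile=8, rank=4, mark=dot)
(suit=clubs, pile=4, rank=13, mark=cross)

The distinguishing property — pile ≤ 4 — holds for all the 'Accepted' cases and none of the 'Rejected' cases.

Accepted, Accepted, Rejected, Accepted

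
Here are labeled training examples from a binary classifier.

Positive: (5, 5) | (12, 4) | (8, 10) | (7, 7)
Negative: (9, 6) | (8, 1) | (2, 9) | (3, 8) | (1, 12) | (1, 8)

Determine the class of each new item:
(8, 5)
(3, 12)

Every 'Positive' example satisfies: sum is even. None of the 'Negative' examples do.

Negative, Negative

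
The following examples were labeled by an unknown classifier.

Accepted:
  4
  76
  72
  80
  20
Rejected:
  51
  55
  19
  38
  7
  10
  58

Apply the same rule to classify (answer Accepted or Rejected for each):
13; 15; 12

Rejected, Rejected, Accepted

Checking candidate rules against both groups, what survives is: multiple of 4.
13: 13 = 4·3 + 1 — doesn't qualify, so Rejected.
15: 15 = 4·3 + 3 — doesn't qualify, so Rejected.
12: 12 = 4·3 — passes, so Accepted.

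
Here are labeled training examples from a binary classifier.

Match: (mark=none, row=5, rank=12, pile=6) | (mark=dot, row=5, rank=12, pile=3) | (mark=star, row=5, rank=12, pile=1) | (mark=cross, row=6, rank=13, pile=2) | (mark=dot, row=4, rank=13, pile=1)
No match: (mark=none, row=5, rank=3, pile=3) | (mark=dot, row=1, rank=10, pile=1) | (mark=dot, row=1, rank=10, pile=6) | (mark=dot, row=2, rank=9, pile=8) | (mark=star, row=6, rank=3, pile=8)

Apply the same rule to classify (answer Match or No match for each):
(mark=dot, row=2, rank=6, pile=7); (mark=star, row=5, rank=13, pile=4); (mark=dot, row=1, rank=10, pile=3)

The common property of the 'Match' items is: rank ≥ 12. No 'No match' item has it.

No match, Match, No match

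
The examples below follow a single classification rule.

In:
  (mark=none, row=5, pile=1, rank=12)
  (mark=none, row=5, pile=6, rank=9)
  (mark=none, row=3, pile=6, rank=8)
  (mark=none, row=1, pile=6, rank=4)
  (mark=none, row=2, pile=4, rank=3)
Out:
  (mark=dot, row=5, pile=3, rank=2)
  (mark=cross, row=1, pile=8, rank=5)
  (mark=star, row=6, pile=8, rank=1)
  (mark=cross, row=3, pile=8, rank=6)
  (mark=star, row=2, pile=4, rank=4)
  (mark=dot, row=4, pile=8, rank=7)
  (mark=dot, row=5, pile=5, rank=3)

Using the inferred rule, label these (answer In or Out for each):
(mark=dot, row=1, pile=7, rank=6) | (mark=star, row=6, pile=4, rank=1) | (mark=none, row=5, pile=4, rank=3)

The common property of the 'In' items is: mark is none. No 'Out' item has it.
(mark=dot, row=1, pile=7, rank=6): mark is dot — lacks this property, so Out.
(mark=star, row=6, pile=4, rank=1): mark is star — lacks this property, so Out.
(mark=none, row=5, pile=4, rank=3): mark is none — meets the rule, so In.

Out, Out, In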